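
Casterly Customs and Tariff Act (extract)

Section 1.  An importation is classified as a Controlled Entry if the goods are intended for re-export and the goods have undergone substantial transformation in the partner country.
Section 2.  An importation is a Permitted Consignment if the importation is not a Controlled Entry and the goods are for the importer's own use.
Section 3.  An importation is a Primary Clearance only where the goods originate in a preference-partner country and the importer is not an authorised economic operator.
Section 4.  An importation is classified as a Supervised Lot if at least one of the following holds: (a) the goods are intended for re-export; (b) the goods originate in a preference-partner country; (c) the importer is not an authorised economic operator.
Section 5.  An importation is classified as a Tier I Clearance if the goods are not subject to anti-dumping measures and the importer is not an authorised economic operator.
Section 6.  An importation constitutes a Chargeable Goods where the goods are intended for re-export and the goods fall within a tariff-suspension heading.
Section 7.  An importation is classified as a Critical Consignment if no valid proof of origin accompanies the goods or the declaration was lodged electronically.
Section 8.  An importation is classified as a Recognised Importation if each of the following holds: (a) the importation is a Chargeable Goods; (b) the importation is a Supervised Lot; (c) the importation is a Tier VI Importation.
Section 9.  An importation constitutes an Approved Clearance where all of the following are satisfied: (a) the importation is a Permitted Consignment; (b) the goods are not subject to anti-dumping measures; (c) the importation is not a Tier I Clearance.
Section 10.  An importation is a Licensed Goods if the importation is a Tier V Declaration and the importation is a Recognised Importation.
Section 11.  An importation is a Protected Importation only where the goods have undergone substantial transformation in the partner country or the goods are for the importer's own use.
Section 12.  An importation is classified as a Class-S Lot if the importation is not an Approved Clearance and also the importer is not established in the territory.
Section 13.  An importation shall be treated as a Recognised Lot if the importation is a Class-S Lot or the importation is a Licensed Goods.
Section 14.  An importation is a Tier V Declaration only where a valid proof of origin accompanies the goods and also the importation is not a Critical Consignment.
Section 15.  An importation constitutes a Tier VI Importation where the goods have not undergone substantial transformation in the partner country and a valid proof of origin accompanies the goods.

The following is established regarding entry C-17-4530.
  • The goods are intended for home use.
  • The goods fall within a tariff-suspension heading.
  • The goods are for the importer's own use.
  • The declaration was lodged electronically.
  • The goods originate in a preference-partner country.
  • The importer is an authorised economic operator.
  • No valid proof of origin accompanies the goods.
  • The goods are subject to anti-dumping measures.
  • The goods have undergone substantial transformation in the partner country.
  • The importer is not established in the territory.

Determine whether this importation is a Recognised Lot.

Yes

section 1 — Controlled Entry: [the goods are intended for re-export? no] AND [the goods have undergone substantial transformation in the partner country? yes] → not satisfied.
section 2 — Permitted Consignment: [not a Controlled Entry (section 1)? yes] AND [the goods are for the importer's own use? yes] → satisfied.
section 5 — Tier I Clearance: [the goods are not subject to anti-dumping measures? no] AND [the importer is not an authorised economic operator? no] → not satisfied.
section 9 — Approved Clearance: [Permitted Consignment (section 2)? yes] AND [the goods are not subject to anti-dumping measures? no] AND [not a Tier I Clearance (section 5)? yes] → not satisfied.
section 12 — Class-S Lot: [not an Approved Clearance (section 9)? yes] AND [the importer is not established in the territory? yes] → satisfied.
section 7 — Critical Consignment: [no valid proof of origin accompanies the goods? yes] OR [the declaration was lodged electronically? yes] → satisfied.
section 14 — Tier V Declaration: [a valid proof of origin accompanies the goods? no] AND [not a Critical Consignment (section 7)? no] → not satisfied.
section 6 — Chargeable Goods: [the goods are intended for re-export? no] AND [the goods fall within a tariff-suspension heading? yes] → not satisfied.
section 4 — Supervised Lot: [the goods are intended for re-export? no] OR [the goods originate in a preference-partner country? yes] OR [the importer is not an authorised economic operator? no] → satisfied.
section 15 — Tier VI Importation: [the goods have not undergone substantial transformation in the partner country? no] AND [a valid proof of origin accompanies the goods? no] → not satisfied.
section 8 — Recognised Importation: [Chargeable Goods (section 6)? no] AND [Supervised Lot (section 4)? yes] AND [Tier VI Importation (section 15)? no] → not satisfied.
section 10 — Licensed Goods: [Tier V Declaration (section 14)? no] AND [Recognised Importation (section 8)? no] → not satisfied.
section 13 — Recognised Lot: [Class-S Lot (section 12)? yes] OR [Licensed Goods (section 10)? no] → satisfied.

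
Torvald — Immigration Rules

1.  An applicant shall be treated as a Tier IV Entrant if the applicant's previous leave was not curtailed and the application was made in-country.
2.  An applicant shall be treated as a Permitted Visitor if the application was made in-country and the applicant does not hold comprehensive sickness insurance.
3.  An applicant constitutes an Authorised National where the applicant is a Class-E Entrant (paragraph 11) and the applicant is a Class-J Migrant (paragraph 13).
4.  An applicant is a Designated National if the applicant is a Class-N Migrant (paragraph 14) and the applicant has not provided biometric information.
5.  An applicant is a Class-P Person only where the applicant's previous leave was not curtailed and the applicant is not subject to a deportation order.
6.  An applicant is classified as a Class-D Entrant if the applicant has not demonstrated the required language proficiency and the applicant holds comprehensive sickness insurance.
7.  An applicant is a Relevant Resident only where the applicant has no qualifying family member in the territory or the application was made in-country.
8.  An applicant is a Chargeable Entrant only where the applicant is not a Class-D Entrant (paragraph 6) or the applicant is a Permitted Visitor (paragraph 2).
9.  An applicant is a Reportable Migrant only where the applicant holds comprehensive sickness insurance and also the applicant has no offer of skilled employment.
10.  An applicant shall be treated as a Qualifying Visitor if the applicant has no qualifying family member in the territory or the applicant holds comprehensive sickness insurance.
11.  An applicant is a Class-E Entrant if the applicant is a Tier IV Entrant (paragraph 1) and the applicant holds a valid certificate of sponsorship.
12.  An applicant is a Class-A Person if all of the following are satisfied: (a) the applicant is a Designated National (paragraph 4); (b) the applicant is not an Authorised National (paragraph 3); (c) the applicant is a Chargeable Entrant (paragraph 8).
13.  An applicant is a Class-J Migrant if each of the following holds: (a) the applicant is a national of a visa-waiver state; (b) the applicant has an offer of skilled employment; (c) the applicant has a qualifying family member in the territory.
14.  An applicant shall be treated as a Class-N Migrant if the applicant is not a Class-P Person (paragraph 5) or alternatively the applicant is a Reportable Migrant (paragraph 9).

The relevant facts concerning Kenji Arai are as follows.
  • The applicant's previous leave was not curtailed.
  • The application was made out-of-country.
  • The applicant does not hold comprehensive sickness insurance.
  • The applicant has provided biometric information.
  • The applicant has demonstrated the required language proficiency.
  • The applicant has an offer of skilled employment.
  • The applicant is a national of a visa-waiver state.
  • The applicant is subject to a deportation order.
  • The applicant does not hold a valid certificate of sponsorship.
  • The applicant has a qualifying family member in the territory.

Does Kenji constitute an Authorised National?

paragraph 1 — Tier IV Entrant: [the applicant's previous leave was not curtailed? yes] AND [the application was made in-country? no] → not satisfied.
paragraph 11 — Class-E Entrant: [Tier IV Entrant (paragraph 1)? no] AND [the applicant holds a valid certificate of sponsorship? no] → not satisfied.
paragraph 13 — Class-J Migrant: [the applicant is a national of a visa-waiver state? yes] AND [the applicant has an offer of skilled employment? yes] AND [the applicant has a qualifying family member in the territory? yes] → satisfied.
paragraph 3 — Authorised National: [Class-E Entrant (paragraph 11)? no] AND [Class-J Migrant (paragraph 13)? yes] → not satisfied.

No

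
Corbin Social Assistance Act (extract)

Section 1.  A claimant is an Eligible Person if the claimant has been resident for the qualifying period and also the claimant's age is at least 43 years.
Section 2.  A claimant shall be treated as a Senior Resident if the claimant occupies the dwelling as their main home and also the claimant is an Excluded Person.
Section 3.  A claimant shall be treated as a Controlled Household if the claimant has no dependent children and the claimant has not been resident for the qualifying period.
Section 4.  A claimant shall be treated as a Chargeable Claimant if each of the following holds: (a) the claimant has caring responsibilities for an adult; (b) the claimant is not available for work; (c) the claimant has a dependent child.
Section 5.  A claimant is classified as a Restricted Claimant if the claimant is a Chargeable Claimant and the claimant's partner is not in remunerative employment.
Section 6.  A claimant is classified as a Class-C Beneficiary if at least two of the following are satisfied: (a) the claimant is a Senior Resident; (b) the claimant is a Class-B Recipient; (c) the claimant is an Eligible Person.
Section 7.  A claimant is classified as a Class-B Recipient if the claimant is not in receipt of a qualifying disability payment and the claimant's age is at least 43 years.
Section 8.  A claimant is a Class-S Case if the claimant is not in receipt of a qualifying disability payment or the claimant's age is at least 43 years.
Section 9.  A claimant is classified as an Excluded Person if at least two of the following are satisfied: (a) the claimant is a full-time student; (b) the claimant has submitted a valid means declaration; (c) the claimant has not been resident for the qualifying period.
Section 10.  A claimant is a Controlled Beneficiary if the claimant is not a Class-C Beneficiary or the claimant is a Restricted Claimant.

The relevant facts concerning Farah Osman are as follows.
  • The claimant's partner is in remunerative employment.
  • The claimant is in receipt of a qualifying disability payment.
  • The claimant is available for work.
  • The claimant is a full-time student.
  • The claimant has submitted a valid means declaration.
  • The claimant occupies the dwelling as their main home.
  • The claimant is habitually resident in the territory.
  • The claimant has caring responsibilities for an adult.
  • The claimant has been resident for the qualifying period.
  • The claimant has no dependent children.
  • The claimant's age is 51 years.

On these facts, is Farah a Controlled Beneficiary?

No

section 9 — Excluded Person: the claimant is a full-time student? yes; the claimant has submitted a valid means declaration? yes; the claimant has not been resident for the qualifying period? no — 2 of 3 hold (need ≥2) → satisfied.
section 2 — Senior Resident: [the claimant occupies the dwelling as their main home? yes] AND [Excluded Person (section 9)? yes] → satisfied.
section 7 — Class-B Recipient: [the claimant is not in receipt of a qualifying disability payment? no] AND [claimant's age: 51 years ≥ 43 years? yes] → not satisfied.
section 1 — Eligible Person: [the claimant has been resident for the qualifying period? yes] AND [claimant's age: 51 years ≥ 43 years? yes] → satisfied.
section 6 — Class-C Beneficiary: Senior Resident (section 2)? yes; Class-B Recipient (section 7)? no; Eligible Person (section 1)? yes — 2 of 3 hold (need ≥2) → satisfied.
section 4 — Chargeable Claimant: [the claimant has caring responsibilities for an adult? yes] AND [the claimant is not available for work? no] AND [the claimant has a dependent child? no] → not satisfied.
section 5 — Restricted Claimant: [Chargeable Claimant (section 4)? no] AND [the claimant's partner is not in remunerative employment? no] → not satisfied.
section 10 — Controlled Beneficiary: [not a Class-C Beneficiary (section 6)? no] OR [Restricted Claimant (section 5)? no] → not satisfied.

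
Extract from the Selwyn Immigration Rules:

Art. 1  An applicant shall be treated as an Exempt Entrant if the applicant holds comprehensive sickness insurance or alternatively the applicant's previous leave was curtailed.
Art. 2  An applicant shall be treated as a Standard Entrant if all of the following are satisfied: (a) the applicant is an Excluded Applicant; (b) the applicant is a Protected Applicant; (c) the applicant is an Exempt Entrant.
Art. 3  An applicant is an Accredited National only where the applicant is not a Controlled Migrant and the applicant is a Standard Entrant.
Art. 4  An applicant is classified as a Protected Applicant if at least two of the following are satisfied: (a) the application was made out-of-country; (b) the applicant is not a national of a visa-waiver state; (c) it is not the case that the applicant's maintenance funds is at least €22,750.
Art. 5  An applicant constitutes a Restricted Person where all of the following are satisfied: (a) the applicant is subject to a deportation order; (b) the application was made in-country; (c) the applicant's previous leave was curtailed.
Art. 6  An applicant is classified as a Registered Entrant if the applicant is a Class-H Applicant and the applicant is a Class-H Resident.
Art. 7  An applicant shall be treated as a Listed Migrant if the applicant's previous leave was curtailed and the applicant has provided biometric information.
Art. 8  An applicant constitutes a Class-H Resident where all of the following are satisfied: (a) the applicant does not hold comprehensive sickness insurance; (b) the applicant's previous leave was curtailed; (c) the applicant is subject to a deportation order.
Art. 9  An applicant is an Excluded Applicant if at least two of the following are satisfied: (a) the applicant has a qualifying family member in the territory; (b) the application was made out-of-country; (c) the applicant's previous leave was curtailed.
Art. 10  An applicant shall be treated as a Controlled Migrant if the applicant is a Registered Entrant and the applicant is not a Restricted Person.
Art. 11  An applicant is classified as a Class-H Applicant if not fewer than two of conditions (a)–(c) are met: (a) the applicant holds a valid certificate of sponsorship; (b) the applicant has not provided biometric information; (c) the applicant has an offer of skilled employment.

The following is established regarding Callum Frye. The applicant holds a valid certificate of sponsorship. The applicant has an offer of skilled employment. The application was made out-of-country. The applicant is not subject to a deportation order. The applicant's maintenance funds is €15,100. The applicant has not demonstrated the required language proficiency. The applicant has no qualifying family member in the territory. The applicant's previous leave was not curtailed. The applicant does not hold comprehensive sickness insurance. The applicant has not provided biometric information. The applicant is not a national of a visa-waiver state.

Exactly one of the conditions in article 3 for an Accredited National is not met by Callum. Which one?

article 11 — Class-H Applicant: the applicant holds a valid certificate of sponsorship? yes; the applicant has not provided biometric information? yes; the applicant has an offer of skilled employment? yes — 3 of 3 hold (need ≥2) → satisfied.
article 8 — Class-H Resident: [the applicant does not hold comprehensive sickness insurance? yes] AND [the applicant's previous leave was curtailed? no] AND [the applicant is subject to a deportation order? no] → not satisfied.
article 6 — Registered Entrant: [Class-H Applicant (article 11)? yes] AND [Class-H Resident (article 8)? no] → not satisfied.
article 5 — Restricted Person: [the applicant is subject to a deportation order? no] AND [the application was made in-country? no] AND [the applicant's previous leave was curtailed? no] → not satisfied.
article 10 — Controlled Migrant: [Registered Entrant (article 6)? no] AND [not a Restricted Person (article 5)? yes] → not satisfied.
article 9 — Excluded Applicant: the applicant has a qualifying family member in the territory? no; the application was made out-of-country? yes; the applicant's previous leave was curtailed? no — 1 of 3 hold (need ≥2) → not satisfied.
article 4 — Protected Applicant: the application was made out-of-country? yes; the applicant is not a national of a visa-waiver state? yes; applicant's maintenance funds: €15,100 ≥ €22,750? no, so negated condition yes — 3 of 3 hold (need ≥2) → satisfied.
article 1 — Exempt Entrant: [the applicant holds comprehensive sickness insurance? no] OR [the applicant's previous leave was curtailed? no] → not satisfied.
article 2 — Standard Entrant: [Excluded Applicant (article 9)? no] AND [Protected Applicant (article 4)? yes] AND [Exempt Entrant (article 1)? no] → not satisfied.
article 3 — Accredited National: [not a Controlled Migrant (article 10)? yes] AND [Standard Entrant (article 2)? no] → not satisfied.

Standard Entrant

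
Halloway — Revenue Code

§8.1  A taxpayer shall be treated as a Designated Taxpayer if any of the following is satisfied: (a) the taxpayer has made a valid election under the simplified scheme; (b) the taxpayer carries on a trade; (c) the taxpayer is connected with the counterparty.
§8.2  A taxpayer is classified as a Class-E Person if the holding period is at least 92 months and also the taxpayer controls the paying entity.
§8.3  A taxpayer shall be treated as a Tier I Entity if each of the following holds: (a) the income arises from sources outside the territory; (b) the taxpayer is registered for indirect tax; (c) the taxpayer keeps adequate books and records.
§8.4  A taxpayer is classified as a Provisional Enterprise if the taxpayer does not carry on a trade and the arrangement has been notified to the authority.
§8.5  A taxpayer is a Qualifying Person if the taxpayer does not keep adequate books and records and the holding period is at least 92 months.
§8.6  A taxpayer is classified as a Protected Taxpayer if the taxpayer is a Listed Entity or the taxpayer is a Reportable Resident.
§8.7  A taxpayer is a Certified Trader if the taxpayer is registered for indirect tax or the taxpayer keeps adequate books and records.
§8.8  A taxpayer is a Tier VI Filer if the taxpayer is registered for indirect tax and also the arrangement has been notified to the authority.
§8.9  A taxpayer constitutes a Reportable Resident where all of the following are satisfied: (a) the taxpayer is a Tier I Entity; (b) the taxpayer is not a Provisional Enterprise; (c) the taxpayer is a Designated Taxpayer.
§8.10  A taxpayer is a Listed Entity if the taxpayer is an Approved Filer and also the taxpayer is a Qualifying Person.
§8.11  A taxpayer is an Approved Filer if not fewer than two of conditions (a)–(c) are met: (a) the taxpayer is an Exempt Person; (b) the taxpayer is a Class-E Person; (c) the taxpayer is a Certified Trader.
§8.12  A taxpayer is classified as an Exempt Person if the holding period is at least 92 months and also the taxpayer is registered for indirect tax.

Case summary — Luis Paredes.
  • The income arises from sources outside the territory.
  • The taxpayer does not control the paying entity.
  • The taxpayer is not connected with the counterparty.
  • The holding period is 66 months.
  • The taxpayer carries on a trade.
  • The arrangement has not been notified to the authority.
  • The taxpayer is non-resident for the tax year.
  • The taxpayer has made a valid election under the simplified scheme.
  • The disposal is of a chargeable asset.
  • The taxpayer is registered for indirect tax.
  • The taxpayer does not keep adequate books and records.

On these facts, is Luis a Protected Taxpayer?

No

Under §8.12: holding period: 66 months ≥ 92 months? no; and the taxpayer is registered for indirect tax? yes. So the taxpayer is not an Exempt Person.
Under §8.2: holding period: 66 months ≥ 92 months? no; and the taxpayer controls the paying entity? no. So the taxpayer is not a Class-E Person.
Under §8.7: the taxpayer is registered for indirect tax? yes; or the taxpayer keeps adequate books and records? no. So the taxpayer is a Certified Trader.
Under §8.11: Exempt Person (§8.12)? no; Class-E Person (§8.2)? no; Certified Trader (§8.7)? yes — 1 of 3 hold (need ≥2) → not satisfied.
Under §8.5: the taxpayer does not keep adequate books and records? yes; and holding period: 66 months ≥ 92 months? no. So the taxpayer is not a Qualifying Person.
Under §8.10: Approved Filer (§8.11)? no; and Qualifying Person (§8.5)? no. So the taxpayer is not a Listed Entity.
Under §8.3: the income arises from sources outside the territory? yes; and the taxpayer is registered for indirect tax? yes; and the taxpayer keeps adequate books and records? no. So the taxpayer is not a Tier I Entity.
Under §8.4: the taxpayer does not carry on a trade? no; and the arrangement has been notified to the authority? no. So the taxpayer is not a Provisional Enterprise.
Under §8.1: the taxpayer has made a valid election under the simplified scheme? yes; or the taxpayer carries on a trade? yes; or the taxpayer is connected with the counterparty? no. So the taxpayer is a Designated Taxpayer.
Under §8.9: Tier I Entity (§8.3)? no; and not a Provisional Enterprise (§8.4)? yes; and Designated Taxpayer (§8.1)? yes. So the taxpayer is not a Reportable Resident.
Under §8.6: Listed Entity (§8.10)? no; or Reportable Resident (§8.9)? no. So the taxpayer is not a Protected Taxpayer.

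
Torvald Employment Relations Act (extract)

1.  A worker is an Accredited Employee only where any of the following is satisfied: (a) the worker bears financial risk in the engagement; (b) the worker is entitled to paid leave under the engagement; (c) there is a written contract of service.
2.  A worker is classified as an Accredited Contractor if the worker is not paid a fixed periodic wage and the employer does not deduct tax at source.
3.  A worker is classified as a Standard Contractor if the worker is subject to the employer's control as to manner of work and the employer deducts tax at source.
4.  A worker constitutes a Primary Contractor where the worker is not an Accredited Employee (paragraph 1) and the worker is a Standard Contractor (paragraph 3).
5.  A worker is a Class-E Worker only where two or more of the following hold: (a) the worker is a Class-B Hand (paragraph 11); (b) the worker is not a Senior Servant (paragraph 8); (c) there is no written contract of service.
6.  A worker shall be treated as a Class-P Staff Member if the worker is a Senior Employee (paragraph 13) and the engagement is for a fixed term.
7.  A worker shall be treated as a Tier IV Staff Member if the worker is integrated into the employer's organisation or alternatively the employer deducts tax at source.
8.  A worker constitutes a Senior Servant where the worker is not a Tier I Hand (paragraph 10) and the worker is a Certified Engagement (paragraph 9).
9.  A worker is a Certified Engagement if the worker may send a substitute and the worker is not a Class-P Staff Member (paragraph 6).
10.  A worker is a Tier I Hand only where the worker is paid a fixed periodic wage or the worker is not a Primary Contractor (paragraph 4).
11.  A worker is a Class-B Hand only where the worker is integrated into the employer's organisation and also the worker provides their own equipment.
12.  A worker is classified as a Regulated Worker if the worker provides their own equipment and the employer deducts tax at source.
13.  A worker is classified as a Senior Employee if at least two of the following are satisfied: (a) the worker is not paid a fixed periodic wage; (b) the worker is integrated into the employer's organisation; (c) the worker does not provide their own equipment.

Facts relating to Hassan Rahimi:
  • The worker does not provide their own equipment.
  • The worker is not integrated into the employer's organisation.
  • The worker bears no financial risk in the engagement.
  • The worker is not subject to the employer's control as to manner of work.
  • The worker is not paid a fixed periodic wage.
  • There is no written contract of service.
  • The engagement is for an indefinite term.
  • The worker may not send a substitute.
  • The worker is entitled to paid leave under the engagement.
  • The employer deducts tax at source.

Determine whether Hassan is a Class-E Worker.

paragraph 11 — Class-B Hand: [the worker is integrated into the employer's organisation? no] AND [the worker provides their own equipment? no] → not satisfied.
paragraph 1 — Accredited Employee: [the worker bears financial risk in the engagement? no] OR [the worker is entitled to paid leave under the engagement? yes] OR [there is a written contract of service? no] → satisfied.
paragraph 3 — Standard Contractor: [the worker is subject to the employer's control as to manner of work? no] AND [the employer deducts tax at source? yes] → not satisfied.
paragraph 4 — Primary Contractor: [not an Accredited Employee (paragraph 1)? no] AND [Standard Contractor (paragraph 3)? no] → not satisfied.
paragraph 10 — Tier I Hand: [the worker is paid a fixed periodic wage? no] OR [not a Primary Contractor (paragraph 4)? yes] → satisfied.
paragraph 13 — Senior Employee: the worker is not paid a fixed periodic wage? yes; the worker is integrated into the employer's organisation? no; the worker does not provide their own equipment? yes — 2 of 3 hold (need ≥2) → satisfied.
paragraph 6 — Class-P Staff Member: [Senior Employee (paragraph 13)? yes] AND [the engagement is for a fixed term? no] → not satisfied.
paragraph 9 — Certified Engagement: [the worker may send a substitute? no] AND [not a Class-P Staff Member (paragraph 6)? yes] → not satisfied.
paragraph 8 — Senior Servant: [not a Tier I Hand (paragraph 10)? no] AND [Certified Engagement (paragraph 9)? no] → not satisfied.
paragraph 5 — Class-E Worker: Class-B Hand (paragraph 11)? no; not a Senior Servant (paragraph 8)? yes; there is no written contract of service? yes — 2 of 3 hold (need ≥2) → satisfied.

Yes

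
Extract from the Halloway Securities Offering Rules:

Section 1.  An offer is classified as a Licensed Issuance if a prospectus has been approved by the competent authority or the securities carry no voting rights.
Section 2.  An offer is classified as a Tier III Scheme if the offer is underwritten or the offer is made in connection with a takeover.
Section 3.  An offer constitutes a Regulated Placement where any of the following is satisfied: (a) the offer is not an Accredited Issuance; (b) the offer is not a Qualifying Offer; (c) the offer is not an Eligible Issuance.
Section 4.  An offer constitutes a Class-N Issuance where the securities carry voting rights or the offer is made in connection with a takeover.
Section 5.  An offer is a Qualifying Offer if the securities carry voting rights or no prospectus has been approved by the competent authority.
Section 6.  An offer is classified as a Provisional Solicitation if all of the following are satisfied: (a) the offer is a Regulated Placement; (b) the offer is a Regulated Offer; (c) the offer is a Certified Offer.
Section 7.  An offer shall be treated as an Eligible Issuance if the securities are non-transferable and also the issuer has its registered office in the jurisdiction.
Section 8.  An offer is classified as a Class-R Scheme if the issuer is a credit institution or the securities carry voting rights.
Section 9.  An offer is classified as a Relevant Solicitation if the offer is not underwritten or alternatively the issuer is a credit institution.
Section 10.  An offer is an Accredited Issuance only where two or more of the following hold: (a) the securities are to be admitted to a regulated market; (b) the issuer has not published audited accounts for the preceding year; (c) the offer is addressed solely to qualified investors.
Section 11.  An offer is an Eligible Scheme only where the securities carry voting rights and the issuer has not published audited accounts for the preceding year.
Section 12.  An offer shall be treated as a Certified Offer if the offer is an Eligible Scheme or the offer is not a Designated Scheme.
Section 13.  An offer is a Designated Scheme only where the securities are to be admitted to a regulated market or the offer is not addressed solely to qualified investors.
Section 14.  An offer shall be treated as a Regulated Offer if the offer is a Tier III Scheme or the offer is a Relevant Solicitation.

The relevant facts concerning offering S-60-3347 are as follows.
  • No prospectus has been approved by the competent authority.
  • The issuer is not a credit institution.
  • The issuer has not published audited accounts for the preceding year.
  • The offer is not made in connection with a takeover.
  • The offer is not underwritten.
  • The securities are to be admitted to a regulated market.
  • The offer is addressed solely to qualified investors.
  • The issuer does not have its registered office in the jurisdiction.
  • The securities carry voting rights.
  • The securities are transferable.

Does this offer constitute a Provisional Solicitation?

section 10 — Accredited Issuance: the securities are to be admitted to a regulated market? yes; the issuer has not published audited accounts for the preceding year? yes; the offer is addressed solely to qualified investors? yes — 3 of 3 hold (need ≥2) → satisfied.
section 5 — Qualifying Offer: [the securities carry voting rights? yes] OR [no prospectus has been approved by the competent authority? yes] → satisfied.
section 7 — Eligible Issuance: [the securities are non-transferable? no] AND [the issuer has its registered office in the jurisdiction? no] → not satisfied.
section 3 — Regulated Placement: [not an Accredited Issuance (section 10)? no] OR [not a Qualifying Offer (section 5)? no] OR [not an Eligible Issuance (section 7)? yes] → satisfied.
section 2 — Tier III Scheme: [the offer is underwritten? no] OR [the offer is made in connection with a takeover? no] → not satisfied.
section 9 — Relevant Solicitation: [the offer is not underwritten? yes] OR [the issuer is a credit institution? no] → satisfied.
section 14 — Regulated Offer: [Tier III Scheme (section 2)? no] OR [Relevant Solicitation (section 9)? yes] → satisfied.
section 11 — Eligible Scheme: [the securities carry voting rights? yes] AND [the issuer has not published audited accounts for the preceding year? yes] → satisfied.
section 13 — Designated Scheme: [the securities are to be admitted to a regulated market? yes] OR [the offer is not addressed solely to qualified investors? no] → satisfied.
section 12 — Certified Offer: [Eligible Scheme (section 11)? yes] OR [not a Designated Scheme (section 13)? no] → satisfied.
section 6 — Provisional Solicitation: [Regulated Placement (section 3)? yes] AND [Regulated Offer (section 14)? yes] AND [Certified Offer (section 12)? yes] → satisfied.

Yes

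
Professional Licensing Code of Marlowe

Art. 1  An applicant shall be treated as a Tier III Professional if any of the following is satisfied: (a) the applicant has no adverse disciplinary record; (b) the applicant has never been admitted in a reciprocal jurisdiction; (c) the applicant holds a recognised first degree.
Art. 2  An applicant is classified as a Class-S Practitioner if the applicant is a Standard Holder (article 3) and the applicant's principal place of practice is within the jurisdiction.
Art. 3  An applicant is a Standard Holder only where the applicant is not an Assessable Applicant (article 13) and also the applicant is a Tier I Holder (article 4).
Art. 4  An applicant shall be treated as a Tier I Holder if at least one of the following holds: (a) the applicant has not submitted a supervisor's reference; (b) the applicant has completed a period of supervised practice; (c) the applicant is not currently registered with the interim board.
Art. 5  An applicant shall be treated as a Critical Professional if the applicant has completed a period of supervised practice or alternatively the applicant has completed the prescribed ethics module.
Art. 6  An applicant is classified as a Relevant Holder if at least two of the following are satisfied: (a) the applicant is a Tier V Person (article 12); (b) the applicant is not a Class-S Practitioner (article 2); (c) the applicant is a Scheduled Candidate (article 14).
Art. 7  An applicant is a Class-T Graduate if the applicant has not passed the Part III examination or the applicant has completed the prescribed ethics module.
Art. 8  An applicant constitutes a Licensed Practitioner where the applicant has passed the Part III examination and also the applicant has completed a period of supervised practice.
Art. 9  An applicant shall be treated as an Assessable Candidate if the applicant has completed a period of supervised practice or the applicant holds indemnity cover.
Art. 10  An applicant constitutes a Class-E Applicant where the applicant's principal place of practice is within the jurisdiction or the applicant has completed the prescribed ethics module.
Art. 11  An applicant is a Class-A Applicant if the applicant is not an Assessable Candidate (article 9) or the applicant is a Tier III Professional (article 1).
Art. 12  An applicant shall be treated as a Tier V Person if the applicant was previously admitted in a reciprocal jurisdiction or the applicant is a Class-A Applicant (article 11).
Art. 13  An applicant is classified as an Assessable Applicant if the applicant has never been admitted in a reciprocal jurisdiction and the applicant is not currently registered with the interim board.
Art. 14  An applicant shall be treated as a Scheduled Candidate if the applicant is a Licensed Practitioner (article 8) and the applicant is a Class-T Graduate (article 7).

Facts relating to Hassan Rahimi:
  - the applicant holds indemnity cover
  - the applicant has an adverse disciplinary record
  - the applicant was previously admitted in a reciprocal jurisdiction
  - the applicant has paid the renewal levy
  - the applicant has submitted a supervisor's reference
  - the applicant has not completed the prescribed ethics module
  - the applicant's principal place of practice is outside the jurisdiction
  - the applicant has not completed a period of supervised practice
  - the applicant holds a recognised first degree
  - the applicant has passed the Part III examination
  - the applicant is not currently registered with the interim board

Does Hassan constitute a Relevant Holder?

article 9 — Assessable Candidate: [the applicant has completed a period of supervised practice? no] OR [the applicant holds indemnity cover? yes] → satisfied.
article 1 — Tier III Professional: [the applicant has no adverse disciplinary record? no] OR [the applicant has never been admitted in a reciprocal jurisdiction? no] OR [the applicant holds a recognised first degree? yes] → satisfied.
article 11 — Class-A Applicant: [not an Assessable Candidate (article 9)? no] OR [Tier III Professional (article 1)? yes] → satisfied.
article 12 — Tier V Person: [the applicant was previously admitted in a reciprocal jurisdiction? yes] OR [Class-A Applicant (article 11)? yes] → satisfied.
article 13 — Assessable Applicant: [the applicant has never been admitted in a reciprocal jurisdiction? no] AND [the applicant is not currently registered with the interim board? yes] → not satisfied.
article 4 — Tier I Holder: [the applicant has not submitted a supervisor's reference? no] OR [the applicant has completed a period of supervised practice? no] OR [the applicant is not currently registered with the interim board? yes] → satisfied.
article 3 — Standard Holder: [not an Assessable Applicant (article 13)? yes] AND [Tier I Holder (article 4)? yes] → satisfied.
article 2 — Class-S Practitioner: [Standard Holder (article 3)? yes] AND [the applicant's principal place of practice is within the jurisdiction? no] → not satisfied.
article 8 — Licensed Practitioner: [the applicant has passed the Part III examination? yes] AND [the applicant has completed a period of supervised practice? no] → not satisfied.
article 7 — Class-T Graduate: [the applicant has not passed the Part III examination? no] OR [the applicant has completed the prescribed ethics module? no] → not satisfied.
article 14 — Scheduled Candidate: [Licensed Practitioner (article 8)? no] AND [Class-T Graduate (article 7)? no] → not satisfied.
article 6 — Relevant Holder: Tier V Person (article 12)? yes; not a Class-S Practitioner (article 2)? yes; Scheduled Candidate (article 14)? no — 2 of 3 hold (need ≥2) → satisfied.

Yes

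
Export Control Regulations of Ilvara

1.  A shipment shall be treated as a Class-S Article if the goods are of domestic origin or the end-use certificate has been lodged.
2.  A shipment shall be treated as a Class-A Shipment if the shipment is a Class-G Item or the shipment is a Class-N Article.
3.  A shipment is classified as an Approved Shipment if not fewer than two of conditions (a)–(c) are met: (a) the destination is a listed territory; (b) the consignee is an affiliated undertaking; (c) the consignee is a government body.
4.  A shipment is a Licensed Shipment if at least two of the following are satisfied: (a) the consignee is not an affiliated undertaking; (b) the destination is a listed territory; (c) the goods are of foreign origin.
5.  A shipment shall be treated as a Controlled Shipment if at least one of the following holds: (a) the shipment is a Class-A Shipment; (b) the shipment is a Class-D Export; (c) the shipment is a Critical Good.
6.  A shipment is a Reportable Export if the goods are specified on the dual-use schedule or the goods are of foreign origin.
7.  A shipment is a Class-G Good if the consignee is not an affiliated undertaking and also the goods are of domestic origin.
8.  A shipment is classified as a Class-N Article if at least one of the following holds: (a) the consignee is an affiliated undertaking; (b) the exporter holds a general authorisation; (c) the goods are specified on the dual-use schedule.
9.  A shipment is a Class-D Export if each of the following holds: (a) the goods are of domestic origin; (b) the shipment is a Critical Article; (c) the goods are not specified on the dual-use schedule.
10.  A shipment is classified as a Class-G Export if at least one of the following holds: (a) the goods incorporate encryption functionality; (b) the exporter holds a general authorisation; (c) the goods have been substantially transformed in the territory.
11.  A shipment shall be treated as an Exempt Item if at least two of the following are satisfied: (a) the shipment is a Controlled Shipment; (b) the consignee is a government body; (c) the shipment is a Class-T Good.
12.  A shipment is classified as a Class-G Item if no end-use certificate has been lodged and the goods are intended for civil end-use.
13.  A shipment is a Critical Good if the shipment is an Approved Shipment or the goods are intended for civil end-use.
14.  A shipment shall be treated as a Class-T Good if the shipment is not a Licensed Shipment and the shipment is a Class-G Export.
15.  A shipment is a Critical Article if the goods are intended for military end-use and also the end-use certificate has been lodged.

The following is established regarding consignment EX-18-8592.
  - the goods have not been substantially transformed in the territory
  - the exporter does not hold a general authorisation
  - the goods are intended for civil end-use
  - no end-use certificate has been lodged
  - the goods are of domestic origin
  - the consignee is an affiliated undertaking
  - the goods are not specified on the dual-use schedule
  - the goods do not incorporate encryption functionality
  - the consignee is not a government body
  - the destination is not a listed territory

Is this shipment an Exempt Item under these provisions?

No

paragraph 12 — Class-G Item: [no end-use certificate has been lodged? yes] AND [the goods are intended for civil end-use? yes] → satisfied.
paragraph 8 — Class-N Article: [the consignee is an affiliated undertaking? yes] OR [the exporter holds a general authorisation? no] OR [the goods are specified on the dual-use schedule? no] → satisfied.
paragraph 2 — Class-A Shipment: [Class-G Item (paragraph 12)? yes] OR [Class-N Article (paragraph 8)? yes] → satisfied.
paragraph 15 — Critical Article: [the goods are intended for military end-use? no] AND [the end-use certificate has been lodged? no] → not satisfied.
paragraph 9 — Class-D Export: [the goods are of domestic origin? yes] AND [Critical Article (paragraph 15)? no] AND [the goods are not specified on the dual-use schedule? yes] → not satisfied.
paragraph 3 — Approved Shipment: the destination is a listed territory? no; the consignee is an affiliated undertaking? yes; the consignee is a government body? no — 1 of 3 hold (need ≥2) → not satisfied.
paragraph 13 — Critical Good: [Approved Shipment (paragraph 3)? no] OR [the goods are intended for civil end-use? yes] → satisfied.
paragraph 5 — Controlled Shipment: [Class-A Shipment (paragraph 2)? yes] OR [Class-D Export (paragraph 9)? no] OR [Critical Good (paragraph 13)? yes] → satisfied.
paragraph 4 — Licensed Shipment: the consignee is not an affiliated undertaking? no; the destination is a listed territory? no; the goods are of foreign origin? no — 0 of 3 hold (need ≥2) → not satisfied.
paragraph 10 — Class-G Export: [the goods incorporate encryption functionality? no] OR [the exporter holds a general authorisation? no] OR [the goods have been substantially transformed in the territory? no] → not satisfied.
paragraph 14 — Class-T Good: [not a Licensed Shipment (paragraph 4)? yes] AND [Class-G Export (paragraph 10)? no] → not satisfied.
paragraph 11 — Exempt Item: Controlled Shipment (paragraph 5)? yes; the consignee is a government body? no; Class-T Good (paragraph 14)? no — 1 of 3 hold (need ≥2) → not satisfied.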